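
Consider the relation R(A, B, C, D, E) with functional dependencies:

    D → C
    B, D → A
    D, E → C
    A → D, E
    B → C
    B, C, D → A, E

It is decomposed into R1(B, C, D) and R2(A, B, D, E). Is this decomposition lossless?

Yes

Common attributes: R1 ∩ R2 = {B, D}.
Closure of {B, D}: D → C applies, adding C; B, D → A applies, adding A; A → D, E applies, adding E. So (B, D)⁺ = {A, B, C, D, E}.
This closure contains every attribute of R1, so R1 ∩ R2 → R1. The join is lossless.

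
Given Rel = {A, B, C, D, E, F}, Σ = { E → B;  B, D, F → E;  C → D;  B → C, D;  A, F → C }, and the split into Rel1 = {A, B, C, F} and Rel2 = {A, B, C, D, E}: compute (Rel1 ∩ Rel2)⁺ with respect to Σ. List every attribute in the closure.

A, B, C, D

Rel1 ∩ Rel2 = {A, B, C}.
C → D applies, adding D
Closure: {A, B, C, D}.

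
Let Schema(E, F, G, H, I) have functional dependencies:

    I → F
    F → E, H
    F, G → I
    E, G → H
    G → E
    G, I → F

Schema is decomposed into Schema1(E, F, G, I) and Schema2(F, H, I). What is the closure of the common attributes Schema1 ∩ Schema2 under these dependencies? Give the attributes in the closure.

E, F, H, I

Schema1 ∩ Schema2 = {F, I}.
F → E, H applies, adding E, H
Closure: {E, F, H, I}.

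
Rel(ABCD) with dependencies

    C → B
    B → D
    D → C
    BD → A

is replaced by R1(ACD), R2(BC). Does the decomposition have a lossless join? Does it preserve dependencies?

lossless and dependency-preserving

Lossless test: (C)⁺ = {ABCD}, which contains all of one fragment — lossless.
Dependency preservation: B → D; BD → A are not contained in any single fragment, but the restricted closure of each left-hand side across the fragments still reaches the right-hand side; the remaining FDs each lie inside some fragment. All dependencies are preserved.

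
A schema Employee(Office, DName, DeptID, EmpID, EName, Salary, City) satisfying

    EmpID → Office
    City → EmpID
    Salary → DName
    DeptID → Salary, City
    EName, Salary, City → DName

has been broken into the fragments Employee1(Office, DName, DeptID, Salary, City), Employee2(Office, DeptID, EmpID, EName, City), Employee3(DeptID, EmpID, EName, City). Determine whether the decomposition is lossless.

Yes

Chase test. Columns are Office, DName, DeptID, EmpID, EName, Salary, City; row i has aⱼ where attribute j ∈ Employeei, else bᵢⱼ.
Initial tableau (one row per fragment):
  row 1: a1 a2 a3 b14 b15 a6 a7
  row 2: a1 b22 a3 a4 a5 b26 a7
  row 3: b31 b32 a3 a4 a5 b36 a7
Rows 2 and 3 agree on EmpID; apply EmpID→Office and equate their Office entries.
Rows 1 and 2 agree on City; apply City→EmpID and equate their EmpID entries.
Rows 1 and 2 agree on DeptID; apply DeptID→Salary, City and equate their Salary, City entries.
Rows 1 and 3 agree on DeptID; apply DeptID→Salary, City and equate their Salary, City entries.
Rows 2 and 3 agree on EName, Salary, City; apply EName, Salary, City→DName and equate their DName entries.
Rows 1 and 2 agree on Salary; apply Salary→DName and equate their DName entries.
Row 2 is now all distinguished symbols — the join is lossless.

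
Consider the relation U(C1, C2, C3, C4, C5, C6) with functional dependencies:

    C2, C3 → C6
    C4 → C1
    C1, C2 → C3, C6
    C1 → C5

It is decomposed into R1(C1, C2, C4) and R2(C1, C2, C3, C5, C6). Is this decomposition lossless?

Yes

Common attributes: R1 ∩ R2 = {C1, C2}.
Closure of {C1, C2}: C1, C2 → C3, C6 applies, adding C3, C6; C1 → C5 applies, adding C5. So (C1, C2)⁺ = {C1, C2, C3, C5, C6}.
This closure contains every attribute of R2, so R1 ∩ R2 → R2. The join is lossless.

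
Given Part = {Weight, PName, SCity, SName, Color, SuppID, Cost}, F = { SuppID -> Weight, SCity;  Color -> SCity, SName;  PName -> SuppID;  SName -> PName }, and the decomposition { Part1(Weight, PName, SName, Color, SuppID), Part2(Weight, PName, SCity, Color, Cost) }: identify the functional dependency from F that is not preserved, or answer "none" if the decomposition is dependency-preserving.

Check SuppID → Weight, SCity: no single fragment contains all of {Weight, SCity, SuppID}, and the restricted closure of {SuppID} across the fragments never reaches {Weight, SCity}.
Color → SCity, SName is preserved.
PName → SuppID is preserved.
SName → PName is preserved.

SuppID -> Weight, SCity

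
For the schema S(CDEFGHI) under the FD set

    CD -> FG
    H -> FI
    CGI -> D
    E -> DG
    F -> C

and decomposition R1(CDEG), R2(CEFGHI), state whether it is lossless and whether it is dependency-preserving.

lossless but not dependency-preserving

Lossless test: (CEG)⁺ = {CDEFG}, which contains all of one fragment — lossless.
Dependency preservation: the restricted closure of {CD} across the fragments never reaches {FG}, so CD → FG cannot be enforced without a join — not preserved.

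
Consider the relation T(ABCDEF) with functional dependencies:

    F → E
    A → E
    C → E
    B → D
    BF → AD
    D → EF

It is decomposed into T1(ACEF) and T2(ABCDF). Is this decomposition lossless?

Common attributes: T1 ∩ T2 = {ACF}.
Closure of {ACF}: F → E applies, adding E. So (ACF)⁺ = {ACEF}.
This closure contains every attribute of T1, so T1 ∩ T2 → T1. The join is lossless.

Yes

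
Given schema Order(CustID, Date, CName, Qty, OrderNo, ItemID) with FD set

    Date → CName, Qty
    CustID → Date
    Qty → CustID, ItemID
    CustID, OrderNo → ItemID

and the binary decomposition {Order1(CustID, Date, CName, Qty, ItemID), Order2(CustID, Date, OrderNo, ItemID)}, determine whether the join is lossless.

Yes

Common attributes: Order1 ∩ Order2 = {CustID, Date, ItemID}.
Closure of {CustID, Date, ItemID}: Date → CName, Qty applies, adding CName, Qty. So (CustID, Date, ItemID)⁺ = {CustID, Date, CName, Qty, ItemID}.
This closure contains every attribute of Order1, so Order1 ∩ Order2 → Order1. The join is lossless.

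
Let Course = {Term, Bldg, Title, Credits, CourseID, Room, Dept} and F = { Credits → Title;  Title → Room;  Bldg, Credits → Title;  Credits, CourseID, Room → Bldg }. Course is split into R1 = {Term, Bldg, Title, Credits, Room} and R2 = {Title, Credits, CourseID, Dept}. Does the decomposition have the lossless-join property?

No

Common attributes: R1 ∩ R2 = {Title, Credits}.
Closure of {Title, Credits}: Title → Room applies, adding Room. So (Title, Credits)⁺ = {Title, Credits, Room}.
The closure contains neither all of R1 = {Term, Bldg, Title, Credits, Room} nor all of R2 = {Title, Credits, CourseID, Dept}, so the common attributes are not a superkey of either fragment. The join is lossy.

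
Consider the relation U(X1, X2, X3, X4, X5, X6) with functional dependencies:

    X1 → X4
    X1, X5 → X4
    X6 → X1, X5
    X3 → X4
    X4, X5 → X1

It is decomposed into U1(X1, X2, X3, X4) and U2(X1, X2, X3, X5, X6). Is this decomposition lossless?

Common attributes: U1 ∩ U2 = {X1, X2, X3}.
Closure of {X1, X2, X3}: X1 → X4 applies, adding X4. So (X1, X2, X3)⁺ = {X1, X2, X3, X4}.
This closure contains every attribute of U1, so U1 ∩ U2 → U1. The join is lossless.

Yes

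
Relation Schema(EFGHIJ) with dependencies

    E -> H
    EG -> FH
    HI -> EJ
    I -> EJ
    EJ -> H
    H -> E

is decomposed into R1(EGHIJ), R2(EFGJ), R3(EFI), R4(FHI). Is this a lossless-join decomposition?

Yes

Chase test. Columns are EFGHIJ; row i has aⱼ where attribute j ∈ Ri, else bᵢⱼ.
Initial tableau (one row per fragment):
  row 1: a1 b12 a3 a4 a5 a6
  row 2: a1 a2 a3 b24 b25 a6
  row 3: a1 a2 b33 b34 a5 b36
  row 4: b41 a2 b43 a4 a5 b46
Rows 1 and 2 agree on E; apply E→H and equate their H entries.
Rows 1 and 3 agree on E; apply E→H and equate their H entries.
Rows 1 and 2 agree on EG; apply EG→FH and equate their FH entries.
Rows 1 and 3 agree on HI; apply HI→EJ and equate their EJ entries.
Rows 1 and 4 agree on HI; apply HI→EJ and equate their EJ entries.
Row 1 is now all distinguished symbols — the join is lossless.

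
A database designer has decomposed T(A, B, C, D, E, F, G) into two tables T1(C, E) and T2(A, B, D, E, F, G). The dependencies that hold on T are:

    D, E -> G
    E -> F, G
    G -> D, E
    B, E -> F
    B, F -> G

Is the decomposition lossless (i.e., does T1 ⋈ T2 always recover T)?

No

Common attributes: T1 ∩ T2 = {E}.
Closure of {E}: E → F, G applies, adding F, G; G → D, E applies, adding D. So (E)⁺ = {D, E, F, G}.
The closure contains neither all of T1 = {C, E} nor all of T2 = {A, B, D, E, F, G}, so the common attributes are not a superkey of either fragment. The join is lossy.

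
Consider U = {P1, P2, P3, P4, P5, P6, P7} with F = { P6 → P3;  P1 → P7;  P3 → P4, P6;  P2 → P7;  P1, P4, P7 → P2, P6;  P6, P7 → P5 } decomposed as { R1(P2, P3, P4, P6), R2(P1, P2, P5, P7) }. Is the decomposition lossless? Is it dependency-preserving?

Lossless test: (P2)⁺ = {P2, P7}, which is a superkey of neither fragment — lossy.
Dependency preservation: the restricted closure of {P1, P4, P7} across the fragments never reaches {P2, P6}, so P1, P4, P7 → P2, P6 cannot be enforced without a join — not preserved.

lossy and not dependency-preserving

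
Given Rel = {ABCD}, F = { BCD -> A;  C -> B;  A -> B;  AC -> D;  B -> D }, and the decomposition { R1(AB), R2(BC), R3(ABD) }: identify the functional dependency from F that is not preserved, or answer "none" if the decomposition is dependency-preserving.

Check BCD → A: no single fragment contains all of {ABCD}, and the restricted closure of {BCD} across the fragments never reaches {A}.
C → B is preserved.
A → B is preserved.
AC → D is preserved.
B → D is preserved.

BCD -> A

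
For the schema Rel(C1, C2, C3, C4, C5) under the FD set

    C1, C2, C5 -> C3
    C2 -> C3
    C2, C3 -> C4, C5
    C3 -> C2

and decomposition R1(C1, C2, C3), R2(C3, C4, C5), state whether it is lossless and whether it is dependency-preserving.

lossless and dependency-preserving

Lossless test: (C3)⁺ = {C2, C3, C4, C5}, which contains all of one fragment — lossless.
Dependency preservation: C1, C2, C5 → C3; C2, C3 → C4, C5 are not contained in any single fragment, but the restricted closure of each left-hand side across the fragments still reaches the right-hand side; the remaining FDs each lie inside some fragment. All dependencies are preserved.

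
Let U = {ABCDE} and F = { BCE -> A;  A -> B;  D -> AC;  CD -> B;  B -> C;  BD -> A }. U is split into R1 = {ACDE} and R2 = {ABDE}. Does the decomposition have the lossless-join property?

Yes

Common attributes: R1 ∩ R2 = {ADE}.
Closure of {ADE}: A → B applies, adding B; D → AC applies, adding C. So (ADE)⁺ = {ABCDE}.
This closure contains every attribute of R1, so R1 ∩ R2 → R1. The join is lossless.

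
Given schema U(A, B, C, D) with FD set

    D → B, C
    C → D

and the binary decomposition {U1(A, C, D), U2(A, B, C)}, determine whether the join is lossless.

Yes

Common attributes: U1 ∩ U2 = {A, C}.
Closure of {A, C}: C → D applies, adding D; D → B, C applies, adding B. So (A, C)⁺ = {A, B, C, D}.
This closure contains every attribute of U1, so U1 ∩ U2 → U1. The join is lossless.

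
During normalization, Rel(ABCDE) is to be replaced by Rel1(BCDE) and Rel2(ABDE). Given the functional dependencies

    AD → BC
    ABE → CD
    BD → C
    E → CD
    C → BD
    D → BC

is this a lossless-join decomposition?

Yes

Common attributes: Rel1 ∩ Rel2 = {BDE}.
Closure of {BDE}: BD → C applies, adding C. So (BDE)⁺ = {BCDE}.
This closure contains every attribute of Rel1, so Rel1 ∩ Rel2 → Rel1. The join is lossless.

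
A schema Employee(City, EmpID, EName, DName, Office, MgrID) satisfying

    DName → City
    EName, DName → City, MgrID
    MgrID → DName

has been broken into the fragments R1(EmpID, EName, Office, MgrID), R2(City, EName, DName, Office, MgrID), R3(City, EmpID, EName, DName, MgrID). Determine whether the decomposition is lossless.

Yes

Chase test. Columns are City, EmpID, EName, DName, Office, MgrID; row i has aⱼ where attribute j ∈ Ri, else bᵢⱼ.
Initial tableau (one row per fragment):
  row 1: b11 a2 a3 b14 a5 a6
  row 2: a1 b22 a3 a4 a5 a6
  row 3: a1 a2 a3 a4 b35 a6
Rows 1 and 2 agree on MgrID; apply MgrID→DName and equate their DName entries.
Rows 1 and 2 agree on DName; apply DName→City and equate their City entries.
Row 1 is now all distinguished symbols — the join is lossless.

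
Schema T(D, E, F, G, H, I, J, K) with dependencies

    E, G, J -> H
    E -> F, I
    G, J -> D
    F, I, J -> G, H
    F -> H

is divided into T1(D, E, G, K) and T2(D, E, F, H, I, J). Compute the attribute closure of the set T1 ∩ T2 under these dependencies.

T1 ∩ T2 = {D, E}.
E → F, I applies, adding F, I
F → H applies, adding H
Closure: {D, E, F, H, I}.

D, E, F, H, I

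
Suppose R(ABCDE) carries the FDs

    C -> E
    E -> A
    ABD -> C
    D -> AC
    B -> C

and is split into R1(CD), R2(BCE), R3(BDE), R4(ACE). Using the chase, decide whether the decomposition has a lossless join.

Chase test. Columns are ABCDE; row i has aⱼ where attribute j ∈ Ri, else bᵢⱼ.
Initial tableau (one row per fragment):
  row 1: b11 b12 a3 a4 b15
  row 2: b21 a2 a3 b24 a5
  row 3: b31 a2 b33 a4 a5
  row 4: a1 b42 a3 b44 a5
Rows 1 and 2 agree on C; apply C→E and equate their E entries.
Rows 1 and 2 agree on E; apply E→A and equate their A entries.
Rows 1 and 3 agree on E; apply E→A and equate their A entries.
Rows 1 and 4 agree on E; apply E→A and equate their A entries.
Rows 1 and 3 agree on D; apply D→AC and equate their AC entries.
Row 3 is now all distinguished symbols — the join is lossless.

Yes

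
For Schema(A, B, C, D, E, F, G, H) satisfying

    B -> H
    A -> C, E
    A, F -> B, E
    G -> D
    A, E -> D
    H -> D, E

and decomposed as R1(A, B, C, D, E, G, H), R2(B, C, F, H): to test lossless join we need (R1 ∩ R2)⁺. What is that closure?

B, C, D, E, H

R1 ∩ R2 = {B, C, H}.
H → D, E applies, adding D, E
Closure: {B, C, D, E, H}.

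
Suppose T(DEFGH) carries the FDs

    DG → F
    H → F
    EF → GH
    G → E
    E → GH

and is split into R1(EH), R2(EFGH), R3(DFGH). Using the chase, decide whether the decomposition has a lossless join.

Yes

Chase test. Columns are DEFGH; row i has aⱼ where attribute j ∈ Ri, else bᵢⱼ.
Initial tableau (one row per fragment):
  row 1: b11 a2 b13 b14 a5
  row 2: b21 a2 a3 a4 a5
  row 3: a1 b32 a3 a4 a5
Rows 1 and 2 agree on H; apply H→F and equate their F entries.
Rows 1 and 2 agree on EF; apply EF→GH and equate their GH entries.
Rows 1 and 3 agree on G; apply G→E and equate their E entries.
Row 3 is now all distinguished symbols — the join is lossless.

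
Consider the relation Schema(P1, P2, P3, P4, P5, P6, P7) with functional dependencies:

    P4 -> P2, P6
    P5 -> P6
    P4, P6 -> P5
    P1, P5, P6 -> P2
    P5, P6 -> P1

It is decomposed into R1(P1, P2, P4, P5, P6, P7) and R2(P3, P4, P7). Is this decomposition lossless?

Yes

Common attributes: R1 ∩ R2 = {P4, P7}.
Closure of {P4, P7}: P4 → P2, P6 applies, adding P2, P6; P4, P6 → P5 applies, adding P5; P5, P6 → P1 applies, adding P1. So (P4, P7)⁺ = {P1, P2, P4, P5, P6, P7}.
This closure contains every attribute of R1, so R1 ∩ R2 → R1. The join is lossless.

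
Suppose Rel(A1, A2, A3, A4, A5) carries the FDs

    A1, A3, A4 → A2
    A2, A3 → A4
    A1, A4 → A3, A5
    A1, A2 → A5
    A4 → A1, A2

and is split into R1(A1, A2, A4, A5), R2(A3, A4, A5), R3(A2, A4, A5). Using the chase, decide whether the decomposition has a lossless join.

Yes

Chase test. Columns are A1, A2, A3, A4, A5; row i has aⱼ where attribute j ∈ Ri, else bᵢⱼ.
Initial tableau (one row per fragment):
  row 1: a1 a2 b13 a4 a5
  row 2: b21 b22 a3 a4 a5
  row 3: b31 a2 b33 a4 a5
Rows 1 and 2 agree on A4; apply A4→A1, A2 and equate their A1, A2 entries.
Rows 1 and 3 agree on A4; apply A4→A1, A2 and equate their A1, A2 entries.
Rows 1 and 2 agree on A1, A4; apply A1, A4→A3, A5 and equate their A3, A5 entries.
Rows 1 and 3 agree on A1, A4; apply A1, A4→A3, A5 and equate their A3, A5 entries.
Row 1 is now all distinguished symbols — the join is lossless.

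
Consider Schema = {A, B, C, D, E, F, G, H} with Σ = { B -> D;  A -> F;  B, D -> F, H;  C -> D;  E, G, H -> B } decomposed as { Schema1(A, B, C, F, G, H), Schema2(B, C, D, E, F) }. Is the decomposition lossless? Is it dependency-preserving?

Lossless test: (B, C, F)⁺ = {B, C, D, F, H}, which is a superkey of neither fragment — lossy.
Dependency preservation: the restricted closure of {E, G, H} across the fragments never reaches {B}, so E, G, H → B cannot be enforced without a join — not preserved.

lossy and not dependency-preserving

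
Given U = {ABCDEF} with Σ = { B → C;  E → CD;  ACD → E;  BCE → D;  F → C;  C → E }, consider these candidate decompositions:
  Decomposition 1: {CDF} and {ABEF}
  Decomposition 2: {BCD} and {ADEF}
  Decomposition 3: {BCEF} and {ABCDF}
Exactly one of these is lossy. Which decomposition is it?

Decomposition 2

Decomposition 1: common = {F}, closure = {CDEF} → lossless.
Decomposition 2: common = {D}, closure = {D} → lossy.
Decomposition 3: common = {BCF}, closure = {BCDEF} → lossless.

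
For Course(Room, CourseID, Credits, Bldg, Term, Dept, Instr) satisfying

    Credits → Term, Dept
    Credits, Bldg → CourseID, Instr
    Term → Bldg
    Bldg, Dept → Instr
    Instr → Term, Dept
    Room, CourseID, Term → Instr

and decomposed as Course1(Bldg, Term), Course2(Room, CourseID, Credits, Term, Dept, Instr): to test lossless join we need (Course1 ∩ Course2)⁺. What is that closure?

Course1 ∩ Course2 = {Term}.
Term → Bldg applies, adding Bldg
Closure: {Bldg, Term}.

Bldg, Term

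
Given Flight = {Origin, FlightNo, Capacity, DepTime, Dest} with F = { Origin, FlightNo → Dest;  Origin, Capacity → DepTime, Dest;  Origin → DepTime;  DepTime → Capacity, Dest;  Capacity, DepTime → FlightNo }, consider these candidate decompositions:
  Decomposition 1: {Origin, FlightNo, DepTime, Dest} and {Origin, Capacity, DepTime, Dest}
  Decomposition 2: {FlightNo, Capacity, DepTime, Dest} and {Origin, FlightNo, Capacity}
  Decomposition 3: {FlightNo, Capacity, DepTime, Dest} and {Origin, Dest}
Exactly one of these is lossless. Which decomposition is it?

Decomposition 1: common = {Origin, DepTime, Dest}, closure = {Origin, FlightNo, Capacity, DepTime, Dest} → lossless.
Decomposition 2: common = {FlightNo, Capacity}, closure = {FlightNo, Capacity} → lossy.
Decomposition 3: common = {Dest}, closure = {Dest} → lossy.

Decomposition 1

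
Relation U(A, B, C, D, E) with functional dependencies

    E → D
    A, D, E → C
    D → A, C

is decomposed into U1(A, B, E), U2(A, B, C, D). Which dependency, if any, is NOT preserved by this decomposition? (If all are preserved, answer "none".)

Check E → D: no single fragment contains all of {D, E}, and the restricted closure of {E} across the fragments never reaches {D}.
A, D, E → C is preserved.
D → A, C is preserved.

E → D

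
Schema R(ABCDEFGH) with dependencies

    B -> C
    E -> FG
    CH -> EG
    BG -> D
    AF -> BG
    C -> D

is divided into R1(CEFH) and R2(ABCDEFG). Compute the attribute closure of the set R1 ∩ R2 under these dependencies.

CDEFG

R1 ∩ R2 = {CEF}.
E → FG applies, adding G
C → D applies, adding D
Closure: {CDEFG}.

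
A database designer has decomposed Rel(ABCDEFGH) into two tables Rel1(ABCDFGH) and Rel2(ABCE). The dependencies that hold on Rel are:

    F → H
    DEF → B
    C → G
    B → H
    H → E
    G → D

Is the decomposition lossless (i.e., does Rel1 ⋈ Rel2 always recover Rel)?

Yes

Common attributes: Rel1 ∩ Rel2 = {ABC}.
Closure of {ABC}: C → G applies, adding G; B → H applies, adding H; H → E applies, adding E; G → D applies, adding D. So (ABC)⁺ = {ABCDEGH}.
This closure contains every attribute of Rel2, so Rel1 ∩ Rel2 → Rel2. The join is lossless.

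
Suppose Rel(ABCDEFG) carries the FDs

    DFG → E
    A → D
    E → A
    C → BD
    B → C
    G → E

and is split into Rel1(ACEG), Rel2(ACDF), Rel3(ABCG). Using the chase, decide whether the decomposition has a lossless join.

Chase test. Columns are ABCDEFG; row i has aⱼ where attribute j ∈ Reli, else bᵢⱼ.
Initial tableau (one row per fragment):
  row 1: a1 b12 a3 b14 a5 b16 a7
  row 2: a1 b22 a3 a4 b25 a6 b27
  row 3: a1 a2 a3 b34 b35 b36 a7
Rows 1 and 2 agree on A; apply A→D and equate their D entries.
Rows 1 and 3 agree on A; apply A→D and equate their D entries.
Rows 1 and 2 agree on C; apply C→BD and equate their BD entries.
Rows 1 and 3 agree on C; apply C→BD and equate their BD entries.
Rows 1 and 3 agree on G; apply G→E and equate their E entries.
No row becomes fully distinguished — the join is lossy.

No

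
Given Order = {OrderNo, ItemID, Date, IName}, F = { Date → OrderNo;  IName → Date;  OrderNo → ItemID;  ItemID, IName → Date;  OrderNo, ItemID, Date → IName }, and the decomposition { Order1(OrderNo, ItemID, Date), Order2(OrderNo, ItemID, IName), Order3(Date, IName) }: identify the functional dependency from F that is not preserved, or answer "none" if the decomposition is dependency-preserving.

Date → OrderNo lies within Order1.
IName → Date lies within Order3.
OrderNo → ItemID lies within Order1.
ItemID, IName → Date: restricted closure across fragments reaches Date.
OrderNo, ItemID, Date → IName: restricted closure across fragments reaches IName.
Every dependency is enforceable on the fragments, so the decomposition is dependency-preserving.

none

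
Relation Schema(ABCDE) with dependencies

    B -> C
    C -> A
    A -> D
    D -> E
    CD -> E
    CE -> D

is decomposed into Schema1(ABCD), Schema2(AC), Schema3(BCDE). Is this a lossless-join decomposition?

Chase test. Columns are ABCDE; row i has aⱼ where attribute j ∈ Schemai, else bᵢⱼ.
Initial tableau (one row per fragment):
  row 1: a1 a2 a3 a4 b15
  row 2: a1 b22 a3 b24 b25
  row 3: b31 a2 a3 a4 a5
Rows 1 and 3 agree on C; apply C→A and equate their A entries.
Rows 1 and 2 agree on A; apply A→D and equate their D entries.
Rows 1 and 2 agree on D; apply D→E and equate their E entries.
Rows 1 and 3 agree on D; apply D→E and equate their E entries.
Row 1 is now all distinguished symbols — the join is lossless.

Yes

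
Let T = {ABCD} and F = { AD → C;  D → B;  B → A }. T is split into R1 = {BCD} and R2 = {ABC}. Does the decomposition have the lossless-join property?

Common attributes: R1 ∩ R2 = {BC}.
Closure of {BC}: B → A applies, adding A. So (BC)⁺ = {ABC}.
This closure contains every attribute of R2, so R1 ∩ R2 → R2. The join is lossless.

Yes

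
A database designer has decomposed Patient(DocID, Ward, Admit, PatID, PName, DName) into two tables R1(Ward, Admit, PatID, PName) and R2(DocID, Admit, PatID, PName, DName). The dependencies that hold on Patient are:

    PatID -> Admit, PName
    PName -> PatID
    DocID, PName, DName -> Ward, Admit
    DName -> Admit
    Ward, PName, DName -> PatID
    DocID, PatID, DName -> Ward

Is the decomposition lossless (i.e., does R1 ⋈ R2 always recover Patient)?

Common attributes: R1 ∩ R2 = {Admit, PatID, PName}.
No dependency enlarges {Admit, PatID, PName}, so (Admit, PatID, PName)⁺ = {Admit, PatID, PName}.
The closure contains neither all of R1 = {Ward, Admit, PatID, PName} nor all of R2 = {DocID, Admit, PatID, PName, DName}, so the common attributes are not a superkey of either fragment. The join is lossy.

No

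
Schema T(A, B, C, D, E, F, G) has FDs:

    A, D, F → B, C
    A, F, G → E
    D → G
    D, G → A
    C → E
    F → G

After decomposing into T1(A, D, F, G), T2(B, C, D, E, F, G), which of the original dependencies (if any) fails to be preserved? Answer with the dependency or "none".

A, F, G → E

Check A, F, G → E: no single fragment contains all of {A, E, F, G}, and the restricted closure of {A, F, G} across the fragments never reaches {E}.
A, D, F → B, C is preserved.
D → G is preserved.
D, G → A is preserved.
C → E is preserved.
F → G is preserved.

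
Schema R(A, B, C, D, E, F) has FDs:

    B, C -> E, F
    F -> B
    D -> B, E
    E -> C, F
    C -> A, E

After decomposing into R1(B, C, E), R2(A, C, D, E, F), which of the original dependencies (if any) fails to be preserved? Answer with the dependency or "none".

F -> B

Check F → B: no single fragment contains all of {B, F}, and the restricted closure of {F} across the fragments never reaches {B}.
B, C → E, F is preserved.
D → B, E is preserved.
E → C, F is preserved.
C → A, E is preserved.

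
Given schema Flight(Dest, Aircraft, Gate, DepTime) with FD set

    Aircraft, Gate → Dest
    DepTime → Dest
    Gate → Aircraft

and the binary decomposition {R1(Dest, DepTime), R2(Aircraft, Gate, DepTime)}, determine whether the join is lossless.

Yes

Common attributes: R1 ∩ R2 = {DepTime}.
Closure of {DepTime}: DepTime → Dest applies, adding Dest. So (DepTime)⁺ = {Dest, DepTime}.
This closure contains every attribute of R1, so R1 ∩ R2 → R1. The join is lossless.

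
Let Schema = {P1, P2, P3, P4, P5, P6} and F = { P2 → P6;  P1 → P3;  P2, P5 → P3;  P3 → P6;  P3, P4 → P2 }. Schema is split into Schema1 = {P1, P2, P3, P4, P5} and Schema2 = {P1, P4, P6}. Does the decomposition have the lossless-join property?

Common attributes: Schema1 ∩ Schema2 = {P1, P4}.
Closure of {P1, P4}: P1 → P3 applies, adding P3; P3 → P6 applies, adding P6; P3, P4 → P2 applies, adding P2. So (P1, P4)⁺ = {P1, P2, P3, P4, P6}.
This closure contains every attribute of Schema2, so Schema1 ∩ Schema2 → Schema2. The join is lossless.

Yes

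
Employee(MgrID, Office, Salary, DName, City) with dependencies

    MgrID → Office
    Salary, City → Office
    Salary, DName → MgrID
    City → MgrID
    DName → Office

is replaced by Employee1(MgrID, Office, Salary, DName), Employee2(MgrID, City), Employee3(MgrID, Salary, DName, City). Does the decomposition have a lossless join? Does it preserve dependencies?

Lossless test (chase): Rows 1 and 2 agree on MgrID; apply MgrID→Office and equate their Office entries. Rows 1 and 3 agree on MgrID; apply MgrID→Office and equate their Office entries. Row 3 is now all distinguished symbols — the join is lossless.
Dependency preservation: Salary, City → Office is not contained in any single fragment, but the restricted closure of its left-hand side across the fragments still reaches the right-hand side; the remaining FDs each lie inside some fragment. All dependencies are preserved.

lossless and dependency-preserving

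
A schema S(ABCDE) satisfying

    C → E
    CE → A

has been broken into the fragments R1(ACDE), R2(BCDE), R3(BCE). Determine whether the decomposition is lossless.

Chase test. Columns are ABCDE; row i has aⱼ where attribute j ∈ Ri, else bᵢⱼ.
Initial tableau (one row per fragment):
  row 1: a1 b12 a3 a4 a5
  row 2: b21 a2 a3 a4 a5
  row 3: b31 a2 a3 b34 a5
Rows 1 and 2 agree on CE; apply CE→A and equate their A entries.
Rows 1 and 3 agree on CE; apply CE→A and equate their A entries.
Row 2 is now all distinguished symbols — the join is lossless.

Yes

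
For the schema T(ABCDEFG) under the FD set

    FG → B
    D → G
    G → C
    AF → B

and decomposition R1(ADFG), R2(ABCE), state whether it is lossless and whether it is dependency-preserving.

Lossless test: (A)⁺ = {A}, which is a superkey of neither fragment — lossy.
Dependency preservation: the restricted closure of {FG} across the fragments never reaches {B}, so FG → B cannot be enforced without a join — not preserved.

lossy and not dependency-preserving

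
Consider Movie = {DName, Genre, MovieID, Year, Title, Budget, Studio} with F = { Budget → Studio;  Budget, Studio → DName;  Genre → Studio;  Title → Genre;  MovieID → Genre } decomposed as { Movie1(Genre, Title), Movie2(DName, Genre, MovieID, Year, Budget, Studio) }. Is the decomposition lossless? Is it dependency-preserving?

lossy but dependency-preserving

Lossless test: (Genre)⁺ = {Genre, Studio}, which is a superkey of neither fragment — lossy.
Dependency preservation: every FD's attributes lie within a single fragment, so each can be enforced locally — preserved.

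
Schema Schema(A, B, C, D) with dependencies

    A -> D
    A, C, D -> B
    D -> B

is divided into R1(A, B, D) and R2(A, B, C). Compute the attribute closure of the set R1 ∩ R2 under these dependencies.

A, B, D

R1 ∩ R2 = {A, B}.
A → D applies, adding D
Closure: {A, B, D}.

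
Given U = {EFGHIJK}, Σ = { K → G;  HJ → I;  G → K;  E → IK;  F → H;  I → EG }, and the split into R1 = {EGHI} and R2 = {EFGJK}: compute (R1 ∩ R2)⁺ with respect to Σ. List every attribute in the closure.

R1 ∩ R2 = {EG}.
G → K applies, adding K
E → IK applies, adding I
Closure: {EGIK}.

EGIK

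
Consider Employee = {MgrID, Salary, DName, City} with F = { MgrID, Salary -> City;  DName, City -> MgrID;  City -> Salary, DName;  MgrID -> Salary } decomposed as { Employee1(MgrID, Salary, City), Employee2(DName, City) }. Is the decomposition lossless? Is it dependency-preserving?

lossless and dependency-preserving

Lossless test: (City)⁺ = {MgrID, Salary, DName, City}, which contains all of one fragment — lossless.
Dependency preservation: DName, City → MgrID; City → Salary, DName are not contained in any single fragment, but the restricted closure of each left-hand side across the fragments still reaches the right-hand side; the remaining FDs each lie inside some fragment. All dependencies are preserved.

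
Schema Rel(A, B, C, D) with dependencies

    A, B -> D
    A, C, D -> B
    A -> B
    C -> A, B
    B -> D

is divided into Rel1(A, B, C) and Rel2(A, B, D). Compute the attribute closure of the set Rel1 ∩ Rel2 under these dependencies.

Rel1 ∩ Rel2 = {A, B}.
A, B → D applies, adding D
Closure: {A, B, D}.

A, B, D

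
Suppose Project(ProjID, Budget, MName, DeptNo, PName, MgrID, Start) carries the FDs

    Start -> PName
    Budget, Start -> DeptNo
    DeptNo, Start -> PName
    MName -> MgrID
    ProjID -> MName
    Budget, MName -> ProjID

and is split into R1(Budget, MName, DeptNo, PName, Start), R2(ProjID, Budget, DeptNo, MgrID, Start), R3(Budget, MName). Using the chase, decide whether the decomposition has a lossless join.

Chase test. Columns are ProjID, Budget, MName, DeptNo, PName, MgrID, Start; row i has aⱼ where attribute j ∈ Ri, else bᵢⱼ.
Initial tableau (one row per fragment):
  row 1: b11 a2 a3 a4 a5 b16 a7
  row 2: a1 a2 b23 a4 b25 a6 a7
  row 3: b31 a2 a3 b34 b35 b36 b37
Rows 1 and 2 agree on Start; apply Start→PName and equate their PName entries.
Rows 1 and 3 agree on MName; apply MName→MgrID and equate their MgrID entries.
Rows 1 and 3 agree on Budget, MName; apply Budget, MName→ProjID and equate their ProjID entries.
No row becomes fully distinguished — the join is lossy.

No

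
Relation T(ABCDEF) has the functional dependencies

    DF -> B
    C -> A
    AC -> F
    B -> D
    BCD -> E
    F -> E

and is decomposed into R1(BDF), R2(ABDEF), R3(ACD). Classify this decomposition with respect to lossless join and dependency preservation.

Lossless test (chase): Rows 1 and 2 agree on F; apply F→E and equate their E entries. No row becomes fully distinguished — the join is lossy.
Dependency preservation: the restricted closure of {AC} across the fragments never reaches {F}, so AC → F cannot be enforced without a join — not preserved.

lossy and not dependency-preserving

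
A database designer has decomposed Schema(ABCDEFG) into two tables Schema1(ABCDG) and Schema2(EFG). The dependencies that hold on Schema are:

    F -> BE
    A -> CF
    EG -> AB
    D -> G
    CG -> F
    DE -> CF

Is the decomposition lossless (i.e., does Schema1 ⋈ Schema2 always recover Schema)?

No

Common attributes: Schema1 ∩ Schema2 = {G}.
No dependency enlarges {G}, so (G)⁺ = {G}.
The closure contains neither all of Schema1 = {ABCDG} nor all of Schema2 = {EFG}, so the common attributes are not a superkey of either fragment. The join is lossy.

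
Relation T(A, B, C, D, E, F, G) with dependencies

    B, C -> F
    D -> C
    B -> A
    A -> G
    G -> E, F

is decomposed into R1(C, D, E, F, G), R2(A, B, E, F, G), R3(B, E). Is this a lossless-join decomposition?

Chase test. Columns are A, B, C, D, E, F, G; row i has aⱼ where attribute j ∈ Ri, else bᵢⱼ.
Initial tableau (one row per fragment):
  row 1: b11 b12 a3 a4 a5 a6 a7
  row 2: a1 a2 b23 b24 a5 a6 a7
  row 3: b31 a2 b33 b34 a5 b36 b37
Rows 2 and 3 agree on B; apply B→A and equate their A entries.
Rows 2 and 3 agree on A; apply A→G and equate their G entries.
Rows 1 and 3 agree on G; apply G→E, F and equate their E, F entries.
No row becomes fully distinguished — the join is lossy.

No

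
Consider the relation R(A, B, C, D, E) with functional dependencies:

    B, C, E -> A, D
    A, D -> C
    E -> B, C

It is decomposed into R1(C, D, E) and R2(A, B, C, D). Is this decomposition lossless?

Common attributes: R1 ∩ R2 = {C, D}.
No dependency enlarges {C, D}, so (C, D)⁺ = {C, D}.
The closure contains neither all of R1 = {C, D, E} nor all of R2 = {A, B, C, D}, so the common attributes are not a superkey of either fragment. The join is lossy.

No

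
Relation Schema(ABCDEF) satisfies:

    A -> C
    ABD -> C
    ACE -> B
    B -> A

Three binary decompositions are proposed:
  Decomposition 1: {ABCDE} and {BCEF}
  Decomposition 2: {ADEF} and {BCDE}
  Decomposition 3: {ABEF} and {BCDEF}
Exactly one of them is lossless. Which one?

Decomposition 1: common = {BCE}, closure = {ABCE} → lossy.
Decomposition 2: common = {DE}, closure = {DE} → lossy.
Decomposition 3: common = {BEF}, closure = {ABCEF} → lossless.

Decomposition 3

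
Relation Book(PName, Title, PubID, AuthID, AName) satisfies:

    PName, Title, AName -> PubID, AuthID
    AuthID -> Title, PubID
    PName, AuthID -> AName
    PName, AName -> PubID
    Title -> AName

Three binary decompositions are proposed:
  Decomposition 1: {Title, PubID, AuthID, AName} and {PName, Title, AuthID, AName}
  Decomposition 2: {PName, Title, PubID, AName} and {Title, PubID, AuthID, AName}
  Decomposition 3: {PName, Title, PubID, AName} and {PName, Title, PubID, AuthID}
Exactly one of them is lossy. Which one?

Decomposition 1: common = {Title, AuthID, AName}, closure = {Title, PubID, AuthID, AName} → lossless.
Decomposition 2: common = {Title, PubID, AName}, closure = {Title, PubID, AName} → lossy.
Decomposition 3: common = {PName, Title, PubID}, closure = {PName, Title, PubID, AuthID, AName} → lossless.

Decomposition 2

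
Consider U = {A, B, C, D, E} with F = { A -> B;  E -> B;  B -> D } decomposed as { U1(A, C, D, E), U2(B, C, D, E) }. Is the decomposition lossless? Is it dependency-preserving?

Lossless test: (C, D, E)⁺ = {B, C, D, E}, which contains all of one fragment — lossless.
Dependency preservation: the restricted closure of {A} across the fragments never reaches {B}, so A → B cannot be enforced without a join — not preserved.

lossless but not dependency-preserving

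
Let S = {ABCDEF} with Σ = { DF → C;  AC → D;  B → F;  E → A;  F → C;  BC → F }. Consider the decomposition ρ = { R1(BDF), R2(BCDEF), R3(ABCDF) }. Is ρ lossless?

Chase test. Columns are ABCDEF; row i has aⱼ where attribute j ∈ Ri, else bᵢⱼ.
Initial tableau (one row per fragment):
  row 1: b11 a2 b13 a4 b15 a6
  row 2: b21 a2 a3 a4 a5 a6
  row 3: a1 a2 a3 a4 b35 a6
Rows 1 and 2 agree on DF; apply DF→C and equate their C entries.
No row becomes fully distinguished — the join is lossy.

No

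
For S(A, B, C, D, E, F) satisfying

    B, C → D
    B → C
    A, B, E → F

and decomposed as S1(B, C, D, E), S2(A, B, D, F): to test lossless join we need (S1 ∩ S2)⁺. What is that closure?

S1 ∩ S2 = {B, D}.
B → C applies, adding C
Closure: {B, C, D}.

B, C, D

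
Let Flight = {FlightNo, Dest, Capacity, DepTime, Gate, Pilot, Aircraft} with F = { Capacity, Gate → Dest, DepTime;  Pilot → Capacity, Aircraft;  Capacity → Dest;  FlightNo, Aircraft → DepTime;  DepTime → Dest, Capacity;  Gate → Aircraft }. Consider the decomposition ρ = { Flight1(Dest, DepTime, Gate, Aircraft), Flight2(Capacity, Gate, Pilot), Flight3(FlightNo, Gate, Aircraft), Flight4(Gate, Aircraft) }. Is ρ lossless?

Chase test. Columns are FlightNo, Dest, Capacity, DepTime, Gate, Pilot, Aircraft; row i has aⱼ where attribute j ∈ Flighti, else bᵢⱼ.
Initial tableau (one row per fragment):
  row 1: b11 a2 b13 a4 a5 b16 a7
  row 2: b21 b22 a3 b24 a5 a6 b27
  row 3: a1 b32 b33 b34 a5 b36 a7
  row 4: b41 b42 b43 b44 a5 b46 a7
Rows 1 and 2 agree on Gate; apply Gate→Aircraft and equate their Aircraft entries.
No row becomes fully distinguished — the join is lossy.

No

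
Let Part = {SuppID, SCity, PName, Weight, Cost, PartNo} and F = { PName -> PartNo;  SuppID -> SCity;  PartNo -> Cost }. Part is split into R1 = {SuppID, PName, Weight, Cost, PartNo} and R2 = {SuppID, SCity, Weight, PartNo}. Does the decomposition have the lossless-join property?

Yes

Common attributes: R1 ∩ R2 = {SuppID, Weight, PartNo}.
Closure of {SuppID, Weight, PartNo}: SuppID → SCity applies, adding SCity; PartNo → Cost applies, adding Cost. So (SuppID, Weight, PartNo)⁺ = {SuppID, SCity, Weight, Cost, PartNo}.
This closure contains every attribute of R2, so R1 ∩ R2 → R2. The join is lossless.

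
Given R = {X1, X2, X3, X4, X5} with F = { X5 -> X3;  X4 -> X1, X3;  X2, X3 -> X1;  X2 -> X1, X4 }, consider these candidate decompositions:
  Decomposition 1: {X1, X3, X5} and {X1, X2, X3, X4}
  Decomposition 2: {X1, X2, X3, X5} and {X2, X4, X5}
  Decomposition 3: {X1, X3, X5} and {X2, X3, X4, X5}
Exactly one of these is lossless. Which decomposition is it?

Decomposition 1: common = {X1, X3}, closure = {X1, X3} → lossy.
Decomposition 2: common = {X2, X5}, closure = {X1, X2, X3, X4, X5} → lossless.
Decomposition 3: common = {X3, X5}, closure = {X3, X5} → lossy.

Decomposition 2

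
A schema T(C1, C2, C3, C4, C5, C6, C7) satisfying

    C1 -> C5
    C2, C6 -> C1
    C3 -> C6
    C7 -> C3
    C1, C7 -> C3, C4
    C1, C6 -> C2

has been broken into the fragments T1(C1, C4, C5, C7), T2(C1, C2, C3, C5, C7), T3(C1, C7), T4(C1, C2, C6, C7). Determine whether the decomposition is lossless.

Chase test. Columns are C1, C2, C3, C4, C5, C6, C7; row i has aⱼ where attribute j ∈ Ti, else bᵢⱼ.
Initial tableau (one row per fragment):
  row 1: a1 b12 b13 a4 a5 b16 a7
  row 2: a1 a2 a3 b24 a5 b26 a7
  row 3: a1 b32 b33 b34 b35 b36 a7
  row 4: a1 a2 b43 b44 b45 a6 a7
Rows 1 and 3 agree on C1; apply C1→C5 and equate their C5 entries.
Rows 1 and 4 agree on C1; apply C1→C5 and equate their C5 entries.
Rows 1 and 2 agree on C7; apply C7→C3 and equate their C3 entries.
Rows 1 and 3 agree on C7; apply C7→C3 and equate their C3 entries.
Rows 1 and 4 agree on C7; apply C7→C3 and equate their C3 entries.
Rows 1 and 2 agree on C1, C7; apply C1, C7→C3, C4 and equate their C3, C4 entries.
Rows 1 and 3 agree on C1, C7; apply C1, C7→C3, C4 and equate their C3, C4 entries.
Rows 1 and 4 agree on C1, C7; apply C1, C7→C3, C4 and equate their C3, C4 entries.
Rows 1 and 2 agree on C3; apply C3→C6 and equate their C6 entries.
Rows 1 and 3 agree on C3; apply C3→C6 and equate their C6 entries.
Rows 1 and 4 agree on C3; apply C3→C6 and equate their C6 entries.
Rows 1 and 2 agree on C1, C6; apply C1, C6→C2 and equate their C2 entries.
Rows 1 and 3 agree on C1, C6; apply C1, C6→C2 and equate their C2 entries.
Row 1 is now all distinguished symbols — the join is lossless.

Yes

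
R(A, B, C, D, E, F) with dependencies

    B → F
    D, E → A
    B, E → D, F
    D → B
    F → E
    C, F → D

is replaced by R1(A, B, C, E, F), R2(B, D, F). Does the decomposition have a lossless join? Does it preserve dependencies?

Lossless test: (B, F)⁺ = {A, B, D, E, F}, which contains all of one fragment — lossless.
Dependency preservation: D, E → A; B, E → D, F; C, F → D are not contained in any single fragment, but the restricted closure of each left-hand side across the fragments still reaches the right-hand side; the remaining FDs each lie inside some fragment. All dependencies are preserved.

lossless and dependency-preserving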